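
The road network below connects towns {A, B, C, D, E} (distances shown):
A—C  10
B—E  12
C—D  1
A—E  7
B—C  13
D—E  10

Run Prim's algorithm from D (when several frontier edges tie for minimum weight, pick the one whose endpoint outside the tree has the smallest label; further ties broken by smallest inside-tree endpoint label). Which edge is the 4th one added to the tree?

B-E

Prim, starting at D.
Step 1: cheapest edge leaving the tree is C—D (1); add C.
Step 2: cheapest edge leaving the tree is A—C (10); add A.
Step 3: cheapest edge leaving the tree is A—E (7); add E.
Step 4: cheapest edge leaving the tree is B—E (12); add B.
The 4th edge added is B—E.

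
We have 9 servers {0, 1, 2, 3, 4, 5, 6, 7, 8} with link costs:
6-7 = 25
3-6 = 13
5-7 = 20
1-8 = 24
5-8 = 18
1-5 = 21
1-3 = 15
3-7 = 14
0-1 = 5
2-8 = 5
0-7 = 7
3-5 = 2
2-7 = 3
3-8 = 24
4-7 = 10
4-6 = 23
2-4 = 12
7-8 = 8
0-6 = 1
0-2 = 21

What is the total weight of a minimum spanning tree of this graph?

46

Prim's algorithm from 6:
Step 1: cheapest edge leaving the tree is 0-6 (1); add 0.
Step 2: cheapest edge leaving the tree is 0-1 (5); add 1.
Step 3: cheapest edge leaving the tree is 0-7 (7); add 7.
Step 4: cheapest edge leaving the tree is 2-7 (3); add 2.
Step 5: cheapest edge leaving the tree is 2-8 (5); add 8.
Step 6: cheapest edge leaving the tree is 4-7 (10); add 4.
Step 7: cheapest edge leaving the tree is 3-6 (13); add 3.
Step 8: cheapest edge leaving the tree is 3-5 (2); add 5.
MST edges: 0-6, 0-1, 0-7, 2-7, 2-8, 4-7, 3-6, 3-5; total weight 1+5+7+3+5+10+13+2 = 46.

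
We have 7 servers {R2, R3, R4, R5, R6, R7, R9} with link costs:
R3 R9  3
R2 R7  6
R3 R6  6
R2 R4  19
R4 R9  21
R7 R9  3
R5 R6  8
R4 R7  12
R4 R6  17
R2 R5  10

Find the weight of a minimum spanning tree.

38

Kruskal: consider edges lightest-first.
R3 R9 (3): add — endpoints in different components.
R7 R9 (3): add — endpoints in different components.
R2 R7 (6): add — endpoints in different components.
R3 R6 (6): add — endpoints in different components.
R5 R6 (8): add — endpoints in different components.
R2 R5 (10): skip — R5 and R2 already connected.
R4 R7 (12): add — endpoints in different components.
MST edges: R3 R9, R7 R9, R2 R7, R3 R6, R5 R6, R4 R7; total weight 3+3+6+6+8+12 = 38.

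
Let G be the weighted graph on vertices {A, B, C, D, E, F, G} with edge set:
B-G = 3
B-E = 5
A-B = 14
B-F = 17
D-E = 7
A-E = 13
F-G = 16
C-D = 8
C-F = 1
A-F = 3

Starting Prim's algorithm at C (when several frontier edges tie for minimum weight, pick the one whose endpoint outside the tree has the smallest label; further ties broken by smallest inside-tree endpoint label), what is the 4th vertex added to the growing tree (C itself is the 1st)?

D

Grow the tree from C using Prim:
Step 1: frontier [C-F 1, C-D 8] → take C-F (1); add F.
Step 2: frontier [C-D 8, A-F 3, F-G 16, B-F 17] → take A-F (3); add A.
Step 3: frontier [A-E 13, A-B 14, C-D 8, F-G 16, B-F 17] → take C-D (8); add D.
Step 4: frontier [A-E 13, A-B 14, D-E 7, F-G 16, B-F 17] → take D-E (7); add E.
Step 5: frontier [A-B 14, B-E 5, F-G 16, B-F 17] → take B-E (5); add B.
Step 6: frontier [B-G 3, F-G 16] → take B-G (3); add G.
Vertex order: C, F, A, D, E, B, G. The 4th vertex is D.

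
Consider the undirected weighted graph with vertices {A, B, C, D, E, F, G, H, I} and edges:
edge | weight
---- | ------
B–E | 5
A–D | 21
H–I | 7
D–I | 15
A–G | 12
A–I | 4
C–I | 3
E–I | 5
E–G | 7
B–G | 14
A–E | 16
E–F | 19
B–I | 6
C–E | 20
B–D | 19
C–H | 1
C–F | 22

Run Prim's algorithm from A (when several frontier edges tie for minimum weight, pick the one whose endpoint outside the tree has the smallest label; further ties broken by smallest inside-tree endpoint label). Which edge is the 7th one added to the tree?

Prim's algorithm from A:
Step 1: cheapest edge leaving the tree is A–I (4); add I.
Step 2: cheapest edge leaving the tree is C–I (3); add C.
Step 3: cheapest edge leaving the tree is C–H (1); add H.
Step 4: cheapest edge leaving the tree is E–I (5); add E.
Step 5: cheapest edge leaving the tree is B–E (5); add B.
Step 6: cheapest edge leaving the tree is E–G (7); add G.
Step 7: cheapest edge leaving the tree is D–I (15); add D.
Step 8: cheapest edge leaving the tree is E–F (19); add F.
The 7th edge added is D–I.

D-I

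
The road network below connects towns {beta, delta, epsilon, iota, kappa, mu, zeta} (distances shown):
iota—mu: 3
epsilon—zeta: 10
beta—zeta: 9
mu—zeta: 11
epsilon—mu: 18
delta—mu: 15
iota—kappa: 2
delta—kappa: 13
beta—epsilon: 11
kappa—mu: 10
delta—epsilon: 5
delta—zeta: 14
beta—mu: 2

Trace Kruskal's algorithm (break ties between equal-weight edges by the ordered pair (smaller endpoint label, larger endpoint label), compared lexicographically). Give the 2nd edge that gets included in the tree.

iota-kappa

Kruskal: consider edges lightest-first.
beta—mu (2): add. Components now {beta,mu} {epsilon} {iota} {zeta} {kappa} {delta}
iota—kappa (2): add. Components now {beta,mu} {epsilon} {iota,kappa} {zeta} {delta}
iota—mu (3): add. Components now {beta,iota,kappa,mu} {epsilon} {zeta} {delta}
delta—epsilon (5): add. Components now {beta,iota,kappa,mu} {delta,epsilon} {zeta}
beta—zeta (9): add. Components now {beta,iota,kappa,mu,zeta} {delta,epsilon}
epsilon—zeta (10): add. Components now {beta,delta,epsilon,iota,kappa,mu,zeta}
The 2nd edge added is iota—kappa.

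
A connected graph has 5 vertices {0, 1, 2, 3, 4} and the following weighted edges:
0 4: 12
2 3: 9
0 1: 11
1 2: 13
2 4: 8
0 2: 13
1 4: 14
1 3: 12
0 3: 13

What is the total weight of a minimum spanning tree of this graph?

40

Sort edges by weight, then run Kruskal:
2 4 (8): add. Components now {0} {1} {2,4} {3}
2 3 (9): add. Components now {0} {1} {2,3,4}
0 1 (11): add. Components now {0,1} {2,3,4}
0 4 (12): add. Components now {0,1,2,3,4}
MST edges: 2 4, 2 3, 0 1, 0 4; total weight 8+9+11+12 = 40.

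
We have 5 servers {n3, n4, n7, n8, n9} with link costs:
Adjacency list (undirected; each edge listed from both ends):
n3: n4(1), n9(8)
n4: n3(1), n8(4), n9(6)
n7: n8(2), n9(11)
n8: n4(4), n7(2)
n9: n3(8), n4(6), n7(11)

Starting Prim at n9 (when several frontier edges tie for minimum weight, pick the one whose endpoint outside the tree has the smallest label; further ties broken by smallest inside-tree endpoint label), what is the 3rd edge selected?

Prim's algorithm from n9:
Step 1: cheapest edge leaving the tree is n4—n9 (6); add n4.
Step 2: cheapest edge leaving the tree is n3—n4 (1); add n3.
Step 3: cheapest edge leaving the tree is n4—n8 (4); add n8.
Step 4: cheapest edge leaving the tree is n7—n8 (2); add n7.
The 3rd edge added is n4—n8.

n4-n8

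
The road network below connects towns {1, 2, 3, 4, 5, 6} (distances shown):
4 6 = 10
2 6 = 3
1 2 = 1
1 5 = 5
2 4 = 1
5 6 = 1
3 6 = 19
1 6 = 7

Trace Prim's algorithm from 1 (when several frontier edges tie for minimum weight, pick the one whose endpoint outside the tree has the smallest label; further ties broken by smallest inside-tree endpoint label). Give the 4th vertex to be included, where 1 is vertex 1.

6

Prim's algorithm from 1:
Step 1: cheapest edge leaving the tree is 1 2 (1); add 2.
Step 2: cheapest edge leaving the tree is 2 4 (1); add 4.
Step 3: cheapest edge leaving the tree is 2 6 (3); add 6.
Step 4: cheapest edge leaving the tree is 5 6 (1); add 5.
Step 5: cheapest edge leaving the tree is 3 6 (19); add 3.
Vertex order: 1, 2, 4, 6, 5, 3. The 4th vertex is 6.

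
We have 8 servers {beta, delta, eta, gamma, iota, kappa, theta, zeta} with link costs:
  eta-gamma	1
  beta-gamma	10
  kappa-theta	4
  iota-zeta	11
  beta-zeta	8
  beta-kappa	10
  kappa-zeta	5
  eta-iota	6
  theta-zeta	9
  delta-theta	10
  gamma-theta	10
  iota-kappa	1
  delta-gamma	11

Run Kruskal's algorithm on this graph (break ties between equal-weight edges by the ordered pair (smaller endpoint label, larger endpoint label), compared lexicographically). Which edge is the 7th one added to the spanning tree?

delta-theta

Sort edges by weight, then run Kruskal:
eta-gamma (1): add — endpoints in different components.
iota-kappa (1): add — endpoints in different components.
kappa-theta (4): add — endpoints in different components.
kappa-zeta (5): add — endpoints in different components.
eta-iota (6): add — endpoints in different components.
beta-zeta (8): add — endpoints in different components.
theta-zeta (9): skip — zeta and theta already connected.
beta-gamma (10): skip — beta and gamma already connected.
beta-kappa (10): skip — beta and kappa already connected.
delta-theta (10): add — endpoints in different components.
The 7th edge added is delta-theta.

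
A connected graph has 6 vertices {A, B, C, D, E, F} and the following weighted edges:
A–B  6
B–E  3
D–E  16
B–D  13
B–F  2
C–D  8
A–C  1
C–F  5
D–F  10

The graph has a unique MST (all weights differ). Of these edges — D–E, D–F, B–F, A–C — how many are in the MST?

Sort edges by weight, then run Kruskal:
A–C (1): add. Components now {A,C} {B} {D} {E} {F}
B–F (2): add. Components now {A,C} {B,F} {D} {E}
B–E (3): add. Components now {A,C} {B,E,F} {D}
C–F (5): add. Components now {A,B,C,E,F} {D}
A–B (6): skip — A and B already connected.
C–D (8): add. Components now {A,B,C,D,E,F}
MST edge set: {A–C, B–F, B–E, C–F, C–D}.
Of the listed edges, {B–F, A–C} are in the MST → 2.

2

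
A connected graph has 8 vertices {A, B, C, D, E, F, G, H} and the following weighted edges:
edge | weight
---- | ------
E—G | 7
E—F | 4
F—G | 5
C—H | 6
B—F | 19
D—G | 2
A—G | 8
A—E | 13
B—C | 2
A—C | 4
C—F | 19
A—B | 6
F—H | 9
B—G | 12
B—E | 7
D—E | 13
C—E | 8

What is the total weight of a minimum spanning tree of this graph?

Prim, starting at E.
Step 1: cheapest edge leaving the tree is E—F (4); add F.
Step 2: cheapest edge leaving the tree is F—G (5); add G.
Step 3: cheapest edge leaving the tree is D—G (2); add D.
Step 4: cheapest edge leaving the tree is B—E (7); add B.
Step 5: cheapest edge leaving the tree is B—C (2); add C.
Step 6: cheapest edge leaving the tree is A—C (4); add A.
Step 7: cheapest edge leaving the tree is C—H (6); add H.
MST edges: E—F, F—G, D—G, B—E, B—C, A—C, C—H; total weight 4+5+2+7+2+4+6 = 30.

30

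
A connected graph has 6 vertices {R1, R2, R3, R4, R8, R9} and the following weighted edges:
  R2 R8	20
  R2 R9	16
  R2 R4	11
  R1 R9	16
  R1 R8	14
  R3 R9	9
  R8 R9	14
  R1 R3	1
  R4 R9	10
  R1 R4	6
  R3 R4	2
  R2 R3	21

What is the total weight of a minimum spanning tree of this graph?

Grow the tree from R8 using Prim:
Step 1: cheapest edge leaving the tree is R1 R8 (14); add R1.
Step 2: cheapest edge leaving the tree is R1 R3 (1); add R3.
Step 3: cheapest edge leaving the tree is R3 R4 (2); add R4.
Step 4: cheapest edge leaving the tree is R3 R9 (9); add R9.
Step 5: cheapest edge leaving the tree is R2 R4 (11); add R2.
MST edges: R1 R8, R1 R3, R3 R4, R3 R9, R2 R4; total weight 14+1+2+9+11 = 37.

37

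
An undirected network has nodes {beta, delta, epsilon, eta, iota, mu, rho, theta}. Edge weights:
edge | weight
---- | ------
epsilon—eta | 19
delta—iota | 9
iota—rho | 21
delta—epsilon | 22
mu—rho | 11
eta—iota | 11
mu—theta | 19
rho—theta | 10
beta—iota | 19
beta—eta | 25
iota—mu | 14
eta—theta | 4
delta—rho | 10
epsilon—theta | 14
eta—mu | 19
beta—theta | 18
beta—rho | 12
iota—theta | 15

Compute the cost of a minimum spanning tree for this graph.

Prim, starting at rho.
Step 1: cheapest edge leaving the tree is delta—rho (10); add delta.
Step 2: cheapest edge leaving the tree is delta—iota (9); add iota.
Step 3: cheapest edge leaving the tree is rho—theta (10); add theta.
Step 4: cheapest edge leaving the tree is eta—theta (4); add eta.
Step 5: cheapest edge leaving the tree is mu—rho (11); add mu.
Step 6: cheapest edge leaving the tree is beta—rho (12); add beta.
Step 7: cheapest edge leaving the tree is epsilon—theta (14); add epsilon.
MST edges: delta—rho, delta—iota, rho—theta, eta—theta, mu—rho, beta—rho, epsilon—theta; total weight 10+9+10+4+11+12+14 = 70.

70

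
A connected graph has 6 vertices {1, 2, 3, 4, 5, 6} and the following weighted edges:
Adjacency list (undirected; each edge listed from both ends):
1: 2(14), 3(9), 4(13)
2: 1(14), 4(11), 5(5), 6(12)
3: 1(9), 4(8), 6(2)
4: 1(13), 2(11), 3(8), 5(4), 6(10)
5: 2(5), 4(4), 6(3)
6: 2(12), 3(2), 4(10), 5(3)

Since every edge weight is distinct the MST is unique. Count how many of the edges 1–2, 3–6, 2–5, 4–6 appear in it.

Kruskal: consider edges lightest-first.
3–6 (2): add. Components now {1} {2} {3,6} {4} {5}
5–6 (3): add. Components now {1} {2} {3,5,6} {4}
4–5 (4): add. Components now {1} {2} {3,4,5,6}
2–5 (5): add. Components now {1} {2,3,4,5,6}
3–4 (8): skip — 3 and 4 already connected.
1–3 (9): add. Components now {1,2,3,4,5,6}
MST edge set: {3–6, 5–6, 4–5, 2–5, 1–3}.
Of the listed edges, {3–6, 2–5} are in the MST → 2.

2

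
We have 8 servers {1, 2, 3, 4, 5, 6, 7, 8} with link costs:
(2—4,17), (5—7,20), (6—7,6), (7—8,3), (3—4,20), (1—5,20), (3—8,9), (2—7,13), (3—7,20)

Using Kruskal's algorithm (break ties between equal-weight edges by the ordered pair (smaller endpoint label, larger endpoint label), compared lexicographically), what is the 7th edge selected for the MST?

Sort edges by weight, then run Kruskal:
7—8 (3): add — endpoints in different components.
6—7 (6): add — endpoints in different components.
3—8 (9): add — endpoints in different components.
2—7 (13): add — endpoints in different components.
2—4 (17): add — endpoints in different components.
1—5 (20): add — endpoints in different components.
3—4 (20): skip — 3 and 4 already connected.
3—7 (20): skip — 3 and 7 already connected.
5—7 (20): add — endpoints in different components.
The 7th edge added is 5—7.

5-7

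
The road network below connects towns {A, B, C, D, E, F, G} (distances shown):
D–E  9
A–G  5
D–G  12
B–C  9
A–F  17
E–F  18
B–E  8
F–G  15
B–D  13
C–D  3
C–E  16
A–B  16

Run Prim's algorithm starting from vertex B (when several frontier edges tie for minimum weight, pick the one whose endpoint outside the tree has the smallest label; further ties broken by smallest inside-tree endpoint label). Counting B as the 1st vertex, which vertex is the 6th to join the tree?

A

Prim, starting at B.
Step 1: frontier [B–E 8, B–C 9, B–D 13, A–B 16] → take B–E (8); add E.
Step 2: frontier [B–C 9, B–D 13, A–B 16, D–E 9, C–E 16, E–F 18] → take B–C (9); add C.
Step 3: frontier [B–D 13, A–B 16, C–D 3, D–E 9, E–F 18] → take C–D (3); add D.
Step 4: frontier [A–B 16, D–G 12, E–F 18] → take D–G (12); add G.
Step 5: frontier [A–B 16, E–F 18, A–G 5, F–G 15] → take A–G (5); add A.
Step 6: frontier [A–F 17, E–F 18, F–G 15] → take F–G (15); add F.
Vertex order: B, E, C, D, G, A, F. The 6th vertex is A.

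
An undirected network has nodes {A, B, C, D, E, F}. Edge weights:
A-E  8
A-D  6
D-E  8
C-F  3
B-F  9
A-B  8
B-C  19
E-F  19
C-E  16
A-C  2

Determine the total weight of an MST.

27

Kruskal's algorithm — process edges by increasing weight (ties by edge label):
A-C (2): add — endpoints in different components.
C-F (3): add — endpoints in different components.
A-D (6): add — endpoints in different components.
A-B (8): add — endpoints in different components.
A-E (8): add — endpoints in different components.
MST edges: A-C, C-F, A-D, A-B, A-E; total weight 2+3+6+8+8 = 27.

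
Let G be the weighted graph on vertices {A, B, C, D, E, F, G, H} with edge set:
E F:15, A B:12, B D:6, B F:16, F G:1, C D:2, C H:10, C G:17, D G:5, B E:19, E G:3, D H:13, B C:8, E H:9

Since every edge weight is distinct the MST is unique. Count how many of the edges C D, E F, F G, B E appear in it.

Sort edges by weight, then run Kruskal:
F G (1): add — endpoints in different components.
C D (2): add — endpoints in different components.
E G (3): add — endpoints in different components.
D G (5): add — endpoints in different components.
B D (6): add — endpoints in different components.
B C (8): skip — B and C already connected.
E H (9): add — endpoints in different components.
C H (10): skip — C and H already connected.
A B (12): add — endpoints in different components.
MST edge set: {F G, C D, E G, D G, B D, E H, A B}.
Of the listed edges, {C D, F G} are in the MST → 2.

2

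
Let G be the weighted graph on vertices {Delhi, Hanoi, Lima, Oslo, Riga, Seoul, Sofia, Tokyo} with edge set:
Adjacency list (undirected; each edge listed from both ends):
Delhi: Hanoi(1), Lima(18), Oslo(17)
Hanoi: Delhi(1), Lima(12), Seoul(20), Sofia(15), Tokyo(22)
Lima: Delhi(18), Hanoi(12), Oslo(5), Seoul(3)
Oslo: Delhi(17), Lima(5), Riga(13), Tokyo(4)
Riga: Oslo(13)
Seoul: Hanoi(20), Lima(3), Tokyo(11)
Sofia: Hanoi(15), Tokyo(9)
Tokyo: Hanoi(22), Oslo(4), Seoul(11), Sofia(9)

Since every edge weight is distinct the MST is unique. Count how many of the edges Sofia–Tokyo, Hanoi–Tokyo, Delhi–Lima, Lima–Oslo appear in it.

Kruskal's algorithm — process edges by increasing weight (ties by edge label):
Delhi–Hanoi (1): add — endpoints in different components.
Lima–Seoul (3): add — endpoints in different components.
Oslo–Tokyo (4): add — endpoints in different components.
Lima–Oslo (5): add — endpoints in different components.
Sofia–Tokyo (9): add — endpoints in different components.
Seoul–Tokyo (11): skip — Tokyo and Seoul already connected.
Hanoi–Lima (12): add — endpoints in different components.
Oslo–Riga (13): add — endpoints in different components.
MST edge set: {Delhi–Hanoi, Lima–Seoul, Oslo–Tokyo, Lima–Oslo, Sofia–Tokyo, Hanoi–Lima, Oslo–Riga}.
Of the listed edges, {Sofia–Tokyo, Lima–Oslo} are in the MST → 2.

2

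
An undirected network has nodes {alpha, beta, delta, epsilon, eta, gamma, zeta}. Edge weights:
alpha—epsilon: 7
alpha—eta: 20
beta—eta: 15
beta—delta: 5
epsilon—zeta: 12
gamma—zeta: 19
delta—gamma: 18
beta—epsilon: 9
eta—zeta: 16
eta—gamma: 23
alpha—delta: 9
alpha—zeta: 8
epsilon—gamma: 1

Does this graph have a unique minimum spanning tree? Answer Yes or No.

Sort edges by weight, then run Kruskal:
epsilon—gamma (1): add. Components now {zeta} {epsilon,gamma} {eta} {beta} {alpha} {delta}
beta—delta (5): add. Components now {zeta} {epsilon,gamma} {eta} {beta,delta} {alpha}
alpha—epsilon (7): add. Components now {zeta} {alpha,epsilon,gamma} {eta} {beta,delta}
alpha—zeta (8): add. Components now {alpha,epsilon,gamma,zeta} {eta} {beta,delta}
alpha—delta (9): add. Components now {alpha,beta,delta,epsilon,gamma,zeta} {eta}
beta—epsilon (9): skip — epsilon and beta already connected.
epsilon—zeta (12): skip — zeta and epsilon already connected.
beta—eta (15): add. Components now {alpha,beta,delta,epsilon,eta,gamma,zeta}
Non-tree edge beta—epsilon has weight 9, equal to the heaviest edge on its tree cycle — swapping gives another MST of the same weight. Not unique.

No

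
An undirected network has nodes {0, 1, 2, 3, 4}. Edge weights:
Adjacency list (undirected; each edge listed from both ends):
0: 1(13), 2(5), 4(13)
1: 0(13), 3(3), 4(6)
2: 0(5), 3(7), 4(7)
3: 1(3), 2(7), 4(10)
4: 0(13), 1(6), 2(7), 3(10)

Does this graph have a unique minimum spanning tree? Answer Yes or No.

No

Kruskal's algorithm — process edges by increasing weight (ties by edge label):
1–3 (3): add — endpoints in different components.
0–2 (5): add — endpoints in different components.
1–4 (6): add — endpoints in different components.
2–3 (7): add — endpoints in different components.
Non-tree edge 2–4 has weight 7, equal to the heaviest edge on its tree cycle — swapping gives another MST of the same weight. Not unique.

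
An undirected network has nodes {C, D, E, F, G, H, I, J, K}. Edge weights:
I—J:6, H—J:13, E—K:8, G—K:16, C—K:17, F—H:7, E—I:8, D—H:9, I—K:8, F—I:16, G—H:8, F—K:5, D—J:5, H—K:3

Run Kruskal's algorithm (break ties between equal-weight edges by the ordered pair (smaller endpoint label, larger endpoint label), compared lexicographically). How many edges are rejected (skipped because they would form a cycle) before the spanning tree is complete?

Sort edges by weight, then run Kruskal:
H—K (3): add — endpoints in different components.
D—J (5): add — endpoints in different components.
F—K (5): add — endpoints in different components.
I—J (6): add — endpoints in different components.
F—H (7): skip — F and H already connected.
E—I (8): add — endpoints in different components.
E—K (8): add — endpoints in different components.
G—H (8): add — endpoints in different components.
I—K (8): skip — I and K already connected.
D—H (9): skip — D and H already connected.
H—J (13): skip — H and J already connected.
F—I (16): skip — F and I already connected.
G—K (16): skip — G and K already connected.
C—K (17): add — endpoints in different components.
Edges rejected before the tree was complete: 6.

6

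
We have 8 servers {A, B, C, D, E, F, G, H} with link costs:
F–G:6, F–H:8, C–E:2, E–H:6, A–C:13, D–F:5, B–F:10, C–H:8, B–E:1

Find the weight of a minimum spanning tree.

Sort edges by weight, then run Kruskal:
B–E (1): add — endpoints in different components.
C–E (2): add — endpoints in different components.
D–F (5): add — endpoints in different components.
E–H (6): add — endpoints in different components.
F–G (6): add — endpoints in different components.
C–H (8): skip — C and H already connected.
F–H (8): add — endpoints in different components.
B–F (10): skip — B and F already connected.
A–C (13): add — endpoints in different components.
MST edges: B–E, C–E, D–F, E–H, F–G, F–H, A–C; total weight 1+2+5+6+6+8+13 = 41.

41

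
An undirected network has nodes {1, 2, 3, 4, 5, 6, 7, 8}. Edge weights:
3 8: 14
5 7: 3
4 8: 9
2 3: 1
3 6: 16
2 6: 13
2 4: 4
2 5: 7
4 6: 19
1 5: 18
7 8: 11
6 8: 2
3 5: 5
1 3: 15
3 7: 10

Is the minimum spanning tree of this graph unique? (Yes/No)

Kruskal's algorithm — process edges by increasing weight (ties by edge label):
2 3 (1): add — endpoints in different components.
6 8 (2): add — endpoints in different components.
5 7 (3): add — endpoints in different components.
2 4 (4): add — endpoints in different components.
3 5 (5): add — endpoints in different components.
2 5 (7): skip — 2 and 5 already connected.
4 8 (9): add — endpoints in different components.
3 7 (10): skip — 3 and 7 already connected.
7 8 (11): skip — 7 and 8 already connected.
2 6 (13): skip — 2 and 6 already connected.
3 8 (14): skip — 3 and 8 already connected.
1 3 (15): add — endpoints in different components.
Every non-tree edge has weight strictly greater than the heaviest edge on the tree path between its endpoints, so the MST is unique.

Yes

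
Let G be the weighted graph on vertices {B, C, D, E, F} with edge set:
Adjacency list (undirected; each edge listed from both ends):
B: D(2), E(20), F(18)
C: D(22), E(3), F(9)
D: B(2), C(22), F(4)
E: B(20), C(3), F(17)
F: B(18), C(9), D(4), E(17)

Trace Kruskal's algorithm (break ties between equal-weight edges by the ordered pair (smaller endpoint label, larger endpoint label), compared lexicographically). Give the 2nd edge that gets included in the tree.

C-E

Kruskal: consider edges lightest-first.
B-D (2): add. Components now {B,D} {C} {E} {F}
C-E (3): add. Components now {B,D} {C,E} {F}
D-F (4): add. Components now {B,D,F} {C,E}
C-F (9): add. Components now {B,C,D,E,F}
The 2nd edge added is C-E.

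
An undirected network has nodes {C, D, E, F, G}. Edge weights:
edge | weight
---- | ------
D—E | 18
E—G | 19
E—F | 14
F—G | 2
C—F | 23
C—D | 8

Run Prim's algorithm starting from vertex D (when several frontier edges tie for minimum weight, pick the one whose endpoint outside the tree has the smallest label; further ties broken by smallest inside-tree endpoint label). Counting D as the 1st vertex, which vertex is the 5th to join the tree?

G

Prim's algorithm from D:
Step 1: cheapest edge leaving the tree is C—D (8); add C.
Step 2: cheapest edge leaving the tree is D—E (18); add E.
Step 3: cheapest edge leaving the tree is E—F (14); add F.
Step 4: cheapest edge leaving the tree is F—G (2); add G.
Vertex order: D, C, E, F, G. The 5th vertex is G.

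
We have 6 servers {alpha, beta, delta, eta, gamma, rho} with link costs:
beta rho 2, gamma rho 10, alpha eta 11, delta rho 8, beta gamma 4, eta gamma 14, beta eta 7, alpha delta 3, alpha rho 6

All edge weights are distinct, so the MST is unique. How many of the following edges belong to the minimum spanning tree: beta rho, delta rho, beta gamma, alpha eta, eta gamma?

2

Sort edges by weight, then run Kruskal:
beta rho (2): add. Components now {beta,rho} {gamma} {delta} {eta} {alpha}
alpha delta (3): add. Components now {beta,rho} {gamma} {alpha,delta} {eta}
beta gamma (4): add. Components now {beta,gamma,rho} {alpha,delta} {eta}
alpha rho (6): add. Components now {alpha,beta,delta,gamma,rho} {eta}
beta eta (7): add. Components now {alpha,beta,delta,eta,gamma,rho}
MST edge set: {beta rho, alpha delta, beta gamma, alpha rho, beta eta}.
Of the listed edges, {beta rho, beta gamma} are in the MST → 2.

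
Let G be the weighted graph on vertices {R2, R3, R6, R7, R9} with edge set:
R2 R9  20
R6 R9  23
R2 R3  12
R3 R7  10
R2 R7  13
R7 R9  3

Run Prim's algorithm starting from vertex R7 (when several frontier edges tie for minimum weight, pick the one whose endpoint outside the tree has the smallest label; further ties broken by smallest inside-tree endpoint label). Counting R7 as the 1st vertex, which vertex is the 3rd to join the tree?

R3

Prim's algorithm from R7:
Step 1: cheapest edge leaving the tree is R7 R9 (3); add R9.
Step 2: cheapest edge leaving the tree is R3 R7 (10); add R3.
Step 3: cheapest edge leaving the tree is R2 R3 (12); add R2.
Step 4: cheapest edge leaving the tree is R6 R9 (23); add R6.
Vertex order: R7, R9, R3, R2, R6. The 3rd vertex is R3.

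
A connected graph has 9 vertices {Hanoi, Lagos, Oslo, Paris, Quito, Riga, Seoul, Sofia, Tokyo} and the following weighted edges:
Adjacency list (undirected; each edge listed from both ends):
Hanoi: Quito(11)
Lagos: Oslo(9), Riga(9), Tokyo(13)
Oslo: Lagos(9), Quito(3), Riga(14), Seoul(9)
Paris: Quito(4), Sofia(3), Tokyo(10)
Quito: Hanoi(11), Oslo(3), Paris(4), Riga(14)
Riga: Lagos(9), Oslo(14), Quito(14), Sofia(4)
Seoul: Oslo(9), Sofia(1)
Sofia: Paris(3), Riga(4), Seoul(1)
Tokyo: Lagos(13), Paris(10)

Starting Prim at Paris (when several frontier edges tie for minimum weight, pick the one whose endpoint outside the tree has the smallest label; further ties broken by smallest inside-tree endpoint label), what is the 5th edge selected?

Prim, starting at Paris.
Step 1: cheapest edge leaving the tree is Paris–Sofia (3); add Sofia.
Step 2: cheapest edge leaving the tree is Seoul–Sofia (1); add Seoul.
Step 3: cheapest edge leaving the tree is Paris–Quito (4); add Quito.
Step 4: cheapest edge leaving the tree is Oslo–Quito (3); add Oslo.
Step 5: cheapest edge leaving the tree is Riga–Sofia (4); add Riga.
Step 6: cheapest edge leaving the tree is Lagos–Oslo (9); add Lagos.
Step 7: cheapest edge leaving the tree is Paris–Tokyo (10); add Tokyo.
Step 8: cheapest edge leaving the tree is Hanoi–Quito (11); add Hanoi.
The 5th edge added is Riga–Sofia.

Riga-Sofia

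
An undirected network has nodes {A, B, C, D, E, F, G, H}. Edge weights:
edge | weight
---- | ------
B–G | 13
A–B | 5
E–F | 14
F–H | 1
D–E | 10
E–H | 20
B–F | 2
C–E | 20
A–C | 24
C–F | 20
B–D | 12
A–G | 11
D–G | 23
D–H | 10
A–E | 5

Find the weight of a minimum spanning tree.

Sort edges by weight, then run Kruskal:
F–H (1): add — endpoints in different components.
B–F (2): add — endpoints in different components.
A–B (5): add — endpoints in different components.
A–E (5): add — endpoints in different components.
D–E (10): add — endpoints in different components.
D–H (10): skip — D and H already connected.
A–G (11): add — endpoints in different components.
B–D (12): skip — B and D already connected.
B–G (13): skip — B and G already connected.
E–F (14): skip — E and F already connected.
C–E (20): add — endpoints in different components.
MST edges: F–H, B–F, A–B, A–E, D–E, A–G, C–E; total weight 1+2+5+5+10+11+20 = 54.

54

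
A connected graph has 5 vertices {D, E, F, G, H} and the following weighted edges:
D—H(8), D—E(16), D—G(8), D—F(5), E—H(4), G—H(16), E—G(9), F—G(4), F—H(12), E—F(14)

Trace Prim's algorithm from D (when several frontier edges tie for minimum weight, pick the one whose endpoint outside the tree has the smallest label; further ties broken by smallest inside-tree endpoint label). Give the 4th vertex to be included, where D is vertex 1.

Prim, starting at D.
Step 1: cheapest edge leaving the tree is D—F (5); add F.
Step 2: cheapest edge leaving the tree is F—G (4); add G.
Step 3: cheapest edge leaving the tree is D—H (8); add H.
Step 4: cheapest edge leaving the tree is E—H (4); add E.
Vertex order: D, F, G, H, E. The 4th vertex is H.

H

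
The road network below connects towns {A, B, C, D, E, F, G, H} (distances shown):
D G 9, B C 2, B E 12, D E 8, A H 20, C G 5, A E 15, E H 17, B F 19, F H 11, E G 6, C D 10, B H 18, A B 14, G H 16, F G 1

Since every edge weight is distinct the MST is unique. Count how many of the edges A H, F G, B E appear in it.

Sort edges by weight, then run Kruskal:
F G (1): add — endpoints in different components.
B C (2): add — endpoints in different components.
C G (5): add — endpoints in different components.
E G (6): add — endpoints in different components.
D E (8): add — endpoints in different components.
D G (9): skip — D and G already connected.
C D (10): skip — C and D already connected.
F H (11): add — endpoints in different components.
B E (12): skip — B and E already connected.
A B (14): add — endpoints in different components.
MST edge set: {F G, B C, C G, E G, D E, F H, A B}.
Of the listed edges, {F G} are in the MST → 1.

1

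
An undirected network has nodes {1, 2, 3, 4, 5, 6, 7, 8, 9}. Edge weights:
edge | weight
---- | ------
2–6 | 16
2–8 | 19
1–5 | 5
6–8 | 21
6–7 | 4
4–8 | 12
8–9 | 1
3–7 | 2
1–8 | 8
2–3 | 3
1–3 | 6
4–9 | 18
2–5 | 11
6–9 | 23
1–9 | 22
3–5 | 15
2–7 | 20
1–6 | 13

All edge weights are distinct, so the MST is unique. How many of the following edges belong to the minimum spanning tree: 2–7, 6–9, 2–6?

0

Kruskal: consider edges lightest-first.
8–9 (1): add — endpoints in different components.
3–7 (2): add — endpoints in different components.
2–3 (3): add — endpoints in different components.
6–7 (4): add — endpoints in different components.
1–5 (5): add — endpoints in different components.
1–3 (6): add — endpoints in different components.
1–8 (8): add — endpoints in different components.
2–5 (11): skip — 2 and 5 already connected.
4–8 (12): add — endpoints in different components.
MST edge set: {8–9, 3–7, 2–3, 6–7, 1–5, 1–3, 1–8, 4–8}.
Of the listed edges, {} are in the MST → 0.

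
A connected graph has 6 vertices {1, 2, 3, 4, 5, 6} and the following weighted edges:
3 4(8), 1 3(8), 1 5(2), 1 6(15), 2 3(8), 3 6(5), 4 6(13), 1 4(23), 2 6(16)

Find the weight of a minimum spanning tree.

31

Prim's algorithm from 5:
Step 1: cheapest edge leaving the tree is 1 5 (2); add 1.
Step 2: cheapest edge leaving the tree is 1 3 (8); add 3.
Step 3: cheapest edge leaving the tree is 3 6 (5); add 6.
Step 4: cheapest edge leaving the tree is 2 3 (8); add 2.
Step 5: cheapest edge leaving the tree is 3 4 (8); add 4.
MST edges: 1 5, 1 3, 3 6, 2 3, 3 4; total weight 2+8+5+8+8 = 31.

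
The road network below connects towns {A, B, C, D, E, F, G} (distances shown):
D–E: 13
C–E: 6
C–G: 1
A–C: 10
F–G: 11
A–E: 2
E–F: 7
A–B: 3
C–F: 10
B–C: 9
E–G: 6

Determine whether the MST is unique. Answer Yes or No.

Sort edges by weight, then run Kruskal:
C–G (1): add — endpoints in different components.
A–E (2): add — endpoints in different components.
A–B (3): add — endpoints in different components.
C–E (6): add — endpoints in different components.
E–G (6): skip — E and G already connected.
E–F (7): add — endpoints in different components.
B–C (9): skip — B and C already connected.
A–C (10): skip — A and C already connected.
C–F (10): skip — C and F already connected.
F–G (11): skip — F and G already connected.
D–E (13): add — endpoints in different components.
Non-tree edge E–G has weight 6, equal to the heaviest edge on its tree cycle — swapping gives another MST of the same weight. Not unique.

No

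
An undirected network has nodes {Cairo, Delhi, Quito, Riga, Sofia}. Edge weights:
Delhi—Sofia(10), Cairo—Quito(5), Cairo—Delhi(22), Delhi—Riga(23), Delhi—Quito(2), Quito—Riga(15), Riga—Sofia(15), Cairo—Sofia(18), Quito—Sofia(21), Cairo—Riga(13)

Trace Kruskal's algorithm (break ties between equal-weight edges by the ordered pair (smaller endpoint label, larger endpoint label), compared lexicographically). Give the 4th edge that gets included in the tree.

Cairo-Riga

Sort edges by weight, then run Kruskal:
Delhi—Quito (2): add — endpoints in different components.
Cairo—Quito (5): add — endpoints in different components.
Delhi—Sofia (10): add — endpoints in different components.
Cairo—Riga (13): add — endpoints in different components.
The 4th edge added is Cairo—Riga.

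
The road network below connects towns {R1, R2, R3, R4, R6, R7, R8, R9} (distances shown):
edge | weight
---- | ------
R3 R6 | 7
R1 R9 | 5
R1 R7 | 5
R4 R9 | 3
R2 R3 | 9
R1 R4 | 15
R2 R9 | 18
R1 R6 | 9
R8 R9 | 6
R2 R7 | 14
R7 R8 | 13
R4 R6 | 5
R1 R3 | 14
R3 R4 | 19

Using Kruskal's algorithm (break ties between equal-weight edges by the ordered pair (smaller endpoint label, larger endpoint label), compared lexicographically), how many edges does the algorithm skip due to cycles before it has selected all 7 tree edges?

1

Kruskal: consider edges lightest-first.
R4 R9 (3): add — endpoints in different components.
R1 R7 (5): add — endpoints in different components.
R1 R9 (5): add — endpoints in different components.
R4 R6 (5): add — endpoints in different components.
R8 R9 (6): add — endpoints in different components.
R3 R6 (7): add — endpoints in different components.
R1 R6 (9): skip — R1 and R6 already connected.
R2 R3 (9): add — endpoints in different components.
Edges rejected before the tree was complete: 1.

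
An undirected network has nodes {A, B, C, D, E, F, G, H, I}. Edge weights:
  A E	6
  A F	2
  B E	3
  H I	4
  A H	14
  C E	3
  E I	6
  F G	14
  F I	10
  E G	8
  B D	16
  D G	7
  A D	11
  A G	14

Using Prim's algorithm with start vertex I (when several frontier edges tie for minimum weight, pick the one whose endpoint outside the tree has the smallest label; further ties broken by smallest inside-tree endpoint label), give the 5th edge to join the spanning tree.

A-E

Prim's algorithm from I:
Step 1: frontier [H I 4, E I 6, F I 10] → take H I (4); add H.
Step 2: frontier [A H 14, E I 6, F I 10] → take E I (6); add E.
Step 3: frontier [B E 3, C E 3, A E 6, E G 8, A H 14, F I 10] → take B E (3); add B.
Step 4: frontier [B D 16, C E 3, A E 6, E G 8, A H 14, F I 10] → take C E (3); add C.
Step 5: frontier [B D 16, A E 6, E G 8, A H 14, F I 10] → take A E (6); add A.
Step 6: frontier [A F 2, A D 11, A G 14, B D 16, E G 8, F I 10] → take A F (2); add F.
Step 7: frontier [A D 11, A G 14, B D 16, E G 8, F G 14] → take E G (8); add G.
Step 8: frontier [A D 11, B D 16, D G 7] → take D G (7); add D.
The 5th edge added is A E.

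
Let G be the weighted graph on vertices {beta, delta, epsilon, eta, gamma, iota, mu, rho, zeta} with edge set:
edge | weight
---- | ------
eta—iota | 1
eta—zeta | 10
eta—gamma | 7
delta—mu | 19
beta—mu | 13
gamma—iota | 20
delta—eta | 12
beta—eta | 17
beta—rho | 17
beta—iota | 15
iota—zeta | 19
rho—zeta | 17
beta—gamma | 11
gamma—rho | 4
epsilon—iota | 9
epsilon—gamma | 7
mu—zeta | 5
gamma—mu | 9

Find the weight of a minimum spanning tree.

Sort edges by weight, then run Kruskal:
eta—iota (1): add — endpoints in different components.
gamma—rho (4): add — endpoints in different components.
mu—zeta (5): add — endpoints in different components.
epsilon—gamma (7): add — endpoints in different components.
eta—gamma (7): add — endpoints in different components.
epsilon—iota (9): skip — iota and epsilon already connected.
gamma—mu (9): add — endpoints in different components.
eta—zeta (10): skip — zeta and eta already connected.
beta—gamma (11): add — endpoints in different components.
delta—eta (12): add — endpoints in different components.
MST edges: eta—iota, gamma—rho, mu—zeta, epsilon—gamma, eta—gamma, gamma—mu, beta—gamma, delta—eta; total weight 1+4+5+7+7+9+11+12 = 56.

56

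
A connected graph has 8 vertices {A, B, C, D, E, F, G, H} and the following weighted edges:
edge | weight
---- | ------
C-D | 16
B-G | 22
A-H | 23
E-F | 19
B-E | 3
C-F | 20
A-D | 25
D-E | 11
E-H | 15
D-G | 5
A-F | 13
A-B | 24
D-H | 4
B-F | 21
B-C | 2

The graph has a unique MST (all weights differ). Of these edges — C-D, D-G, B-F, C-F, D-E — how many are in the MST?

Kruskal: consider edges lightest-first.
B-C (2): add — endpoints in different components.
B-E (3): add — endpoints in different components.
D-H (4): add — endpoints in different components.
D-G (5): add — endpoints in different components.
D-E (11): add — endpoints in different components.
A-F (13): add — endpoints in different components.
E-H (15): skip — E and H already connected.
C-D (16): skip — C and D already connected.
E-F (19): add — endpoints in different components.
MST edge set: {B-C, B-E, D-H, D-G, D-E, A-F, E-F}.
Of the listed edges, {D-G, D-E} are in the MST → 2.

2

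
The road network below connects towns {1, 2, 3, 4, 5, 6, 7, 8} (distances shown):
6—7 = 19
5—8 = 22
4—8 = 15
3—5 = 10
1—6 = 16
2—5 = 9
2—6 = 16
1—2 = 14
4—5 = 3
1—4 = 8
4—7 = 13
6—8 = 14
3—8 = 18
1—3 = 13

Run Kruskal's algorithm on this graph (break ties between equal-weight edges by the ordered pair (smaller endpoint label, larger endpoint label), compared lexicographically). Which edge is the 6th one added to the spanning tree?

6-8

Kruskal: consider edges lightest-first.
4—5 (3): add — endpoints in different components.
1—4 (8): add — endpoints in different components.
2—5 (9): add — endpoints in different components.
3—5 (10): add — endpoints in different components.
1—3 (13): skip — 1 and 3 already connected.
4—7 (13): add — endpoints in different components.
1—2 (14): skip — 1 and 2 already connected.
6—8 (14): add — endpoints in different components.
4—8 (15): add — endpoints in different components.
The 6th edge added is 6—8.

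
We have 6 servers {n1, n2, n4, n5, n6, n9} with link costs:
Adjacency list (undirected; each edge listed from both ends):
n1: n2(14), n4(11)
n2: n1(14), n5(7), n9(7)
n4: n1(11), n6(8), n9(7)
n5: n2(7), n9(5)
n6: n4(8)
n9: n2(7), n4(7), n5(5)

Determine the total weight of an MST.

Kruskal's algorithm — process edges by increasing weight (ties by edge label):
n5–n9 (5): add. Components now {n4} {n1} {n6} {n2} {n5,n9}
n2–n5 (7): add. Components now {n4} {n1} {n6} {n2,n5,n9}
n2–n9 (7): skip — n2 and n9 already connected.
n4–n9 (7): add. Components now {n2,n4,n5,n9} {n1} {n6}
n4–n6 (8): add. Components now {n2,n4,n5,n6,n9} {n1}
n1–n4 (11): add. Components now {n1,n2,n4,n5,n6,n9}
MST edges: n5–n9, n2–n5, n4–n9, n4–n6, n1–n4; total weight 5+7+7+8+11 = 38.

38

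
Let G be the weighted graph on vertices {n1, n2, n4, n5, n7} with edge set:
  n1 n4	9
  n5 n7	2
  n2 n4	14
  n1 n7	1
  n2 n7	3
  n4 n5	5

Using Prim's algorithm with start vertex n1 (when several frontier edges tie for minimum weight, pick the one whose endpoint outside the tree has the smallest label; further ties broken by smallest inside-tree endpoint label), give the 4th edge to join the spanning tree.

Prim, starting at n1.
Step 1: frontier [n1 n7 1, n1 n4 9] → take n1 n7 (1); add n7.
Step 2: frontier [n1 n4 9, n5 n7 2, n2 n7 3] → take n5 n7 (2); add n5.
Step 3: frontier [n1 n4 9, n4 n5 5, n2 n7 3] → take n2 n7 (3); add n2.
Step 4: frontier [n1 n4 9, n2 n4 14, n4 n5 5] → take n4 n5 (5); add n4.
The 4th edge added is n4 n5.

n4-n5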